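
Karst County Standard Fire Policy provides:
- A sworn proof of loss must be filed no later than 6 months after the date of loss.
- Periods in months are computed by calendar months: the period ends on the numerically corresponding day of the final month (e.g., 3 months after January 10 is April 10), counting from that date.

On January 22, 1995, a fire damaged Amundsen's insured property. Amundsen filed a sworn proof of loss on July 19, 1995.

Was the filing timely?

Yes

6 months after January 22, 1995 is July 22, 1995.
The deadline is July 22, 1995; the filing on July 19, 1995 is on or before that date.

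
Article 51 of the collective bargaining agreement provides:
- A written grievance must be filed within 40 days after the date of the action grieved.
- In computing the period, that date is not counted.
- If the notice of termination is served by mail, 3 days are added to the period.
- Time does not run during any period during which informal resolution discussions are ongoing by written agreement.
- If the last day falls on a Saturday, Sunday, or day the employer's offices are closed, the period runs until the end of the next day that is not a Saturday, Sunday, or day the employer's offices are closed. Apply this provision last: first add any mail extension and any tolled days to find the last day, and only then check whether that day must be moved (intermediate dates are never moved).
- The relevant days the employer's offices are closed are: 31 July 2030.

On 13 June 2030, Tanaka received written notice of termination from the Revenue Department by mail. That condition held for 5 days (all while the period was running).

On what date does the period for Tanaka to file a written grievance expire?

40 days after 13 June 2030 is July 23, 2030.
Service was by mail, adding 3 days: July 23, 2030 + 3 days = July 26, 2030.
Tolling adds 5 days: July 26, 2030 + 5 days = July 31, 2030.
July 31, 2030 is a listed holiday. The next qualifying day is August 1, 2030.

August 1, 2030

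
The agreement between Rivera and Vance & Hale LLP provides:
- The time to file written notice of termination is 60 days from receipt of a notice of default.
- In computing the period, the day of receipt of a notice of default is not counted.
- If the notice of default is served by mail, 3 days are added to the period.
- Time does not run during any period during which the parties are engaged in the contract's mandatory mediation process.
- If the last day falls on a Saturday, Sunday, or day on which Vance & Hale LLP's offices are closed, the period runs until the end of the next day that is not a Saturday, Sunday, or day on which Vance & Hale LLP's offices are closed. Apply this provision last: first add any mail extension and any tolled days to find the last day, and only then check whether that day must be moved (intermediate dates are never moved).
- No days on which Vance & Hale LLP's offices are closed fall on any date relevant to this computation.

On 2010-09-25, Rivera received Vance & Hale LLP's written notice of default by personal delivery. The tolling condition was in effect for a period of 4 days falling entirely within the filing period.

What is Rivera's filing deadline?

November 29, 2010

60 days after 2010-09-25 is November 24, 2010.
Service was not by mail, so no mail extension applies.
Tolling adds 4 days: November 24, 2010 + 4 days = November 28, 2010.
November 28, 2010 is Sunday. The next qualifying day is November 29, 2010.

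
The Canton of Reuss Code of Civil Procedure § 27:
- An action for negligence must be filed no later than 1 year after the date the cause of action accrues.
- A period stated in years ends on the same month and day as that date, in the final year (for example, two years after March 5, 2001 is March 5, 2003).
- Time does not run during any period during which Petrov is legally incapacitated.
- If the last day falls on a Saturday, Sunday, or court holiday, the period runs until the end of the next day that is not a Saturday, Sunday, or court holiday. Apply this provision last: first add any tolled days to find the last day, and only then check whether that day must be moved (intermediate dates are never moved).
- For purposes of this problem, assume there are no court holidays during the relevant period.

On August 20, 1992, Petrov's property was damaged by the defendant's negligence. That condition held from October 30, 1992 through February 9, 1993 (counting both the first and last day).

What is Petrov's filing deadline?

1 year after August 20, 1992 is August 20, 1993.
From October 30, 1992 through February 9, 1993 inclusive is 103 days; tolling adds 103 days: August 20, 1993 + 103 days = December 1, 1993.
December 1, 1993 is a Wednesday and not a court holiday, so no extension applies.

December 1, 1993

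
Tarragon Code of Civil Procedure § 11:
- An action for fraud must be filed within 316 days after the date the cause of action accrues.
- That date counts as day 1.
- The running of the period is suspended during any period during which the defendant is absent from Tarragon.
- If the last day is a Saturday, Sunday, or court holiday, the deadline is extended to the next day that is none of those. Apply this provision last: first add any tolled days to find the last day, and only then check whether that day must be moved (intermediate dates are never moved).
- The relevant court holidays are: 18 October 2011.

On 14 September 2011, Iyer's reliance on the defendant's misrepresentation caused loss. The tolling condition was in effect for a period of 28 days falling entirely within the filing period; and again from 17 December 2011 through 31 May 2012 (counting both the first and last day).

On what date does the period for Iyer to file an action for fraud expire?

February 5, 2013

Counting 14 September 2011 as day 1, day 316 is July 25, 2012.
Tolling adds 28 days: July 25, 2012 + 28 days = August 22, 2012.
From December 17, 2011 through May 31, 2012 inclusive is 167 days; tolling adds 167 days: August 22, 2012 + 167 days = February 5, 2013.
February 5, 2013 is a Tuesday and not a court holiday, so no extension applies.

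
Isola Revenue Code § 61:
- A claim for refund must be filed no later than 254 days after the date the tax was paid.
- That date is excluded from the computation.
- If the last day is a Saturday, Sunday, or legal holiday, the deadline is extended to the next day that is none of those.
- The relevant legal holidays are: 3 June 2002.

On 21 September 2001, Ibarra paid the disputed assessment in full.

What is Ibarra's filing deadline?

254 days after 21 September 2001 is June 2, 2002.
June 2, 2002 is Sunday; June 3, 2002 is a listed holiday. The next qualifying day is June 4, 2002.

June 4, 2002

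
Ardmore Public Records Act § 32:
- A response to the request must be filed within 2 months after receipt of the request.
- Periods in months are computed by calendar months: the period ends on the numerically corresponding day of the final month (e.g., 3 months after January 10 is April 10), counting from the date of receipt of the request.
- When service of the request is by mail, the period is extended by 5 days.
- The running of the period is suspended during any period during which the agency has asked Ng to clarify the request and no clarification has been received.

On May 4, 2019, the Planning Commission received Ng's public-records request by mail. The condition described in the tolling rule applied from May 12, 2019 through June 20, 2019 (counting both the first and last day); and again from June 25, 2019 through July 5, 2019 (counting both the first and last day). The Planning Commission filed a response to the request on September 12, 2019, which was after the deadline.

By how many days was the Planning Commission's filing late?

2 months after May 4, 2019 is July 4, 2019.
Service was by mail, adding 5 days: July 4, 2019 + 5 days = July 9, 2019.
From May 12, 2019 through June 20, 2019 inclusive is 40 days; tolling adds 40 days: July 9, 2019 + 40 days = August 18, 2019.
From June 25, 2019 through July 5, 2019 inclusive is 11 days; tolling adds 11 days: August 18, 2019 + 11 days = August 29, 2019.
The deadline is August 29, 2019; from August 29, 2019 to September 12, 2019 is 14 days.

14 days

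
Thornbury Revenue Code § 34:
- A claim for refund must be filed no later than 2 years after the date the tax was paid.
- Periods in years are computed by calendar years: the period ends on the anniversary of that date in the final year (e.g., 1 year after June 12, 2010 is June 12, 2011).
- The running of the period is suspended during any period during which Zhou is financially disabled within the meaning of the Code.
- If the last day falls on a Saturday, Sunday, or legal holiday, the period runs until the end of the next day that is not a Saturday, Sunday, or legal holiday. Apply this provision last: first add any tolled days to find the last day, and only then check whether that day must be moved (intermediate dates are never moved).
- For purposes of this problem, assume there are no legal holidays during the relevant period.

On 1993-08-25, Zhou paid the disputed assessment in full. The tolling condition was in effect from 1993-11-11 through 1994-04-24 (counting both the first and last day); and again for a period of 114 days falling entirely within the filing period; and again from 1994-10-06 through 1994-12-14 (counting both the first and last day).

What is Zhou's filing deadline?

2 years after 1993-08-25 is August 25, 1995.
From November 11, 1993 through April 24, 1994 inclusive is 165 days; tolling adds 165 days: August 25, 1995 + 165 days = February 6, 1996.
Tolling adds 114 days: February 6, 1996 + 114 days = May 30, 1996.
From October 6, 1994 through December 14, 1994 inclusive is 70 days; tolling adds 70 days: May 30, 1996 + 70 days = August 8, 1996.
August 8, 1996 is a Thursday and not a legal holiday, so no extension applies.

August 8, 1996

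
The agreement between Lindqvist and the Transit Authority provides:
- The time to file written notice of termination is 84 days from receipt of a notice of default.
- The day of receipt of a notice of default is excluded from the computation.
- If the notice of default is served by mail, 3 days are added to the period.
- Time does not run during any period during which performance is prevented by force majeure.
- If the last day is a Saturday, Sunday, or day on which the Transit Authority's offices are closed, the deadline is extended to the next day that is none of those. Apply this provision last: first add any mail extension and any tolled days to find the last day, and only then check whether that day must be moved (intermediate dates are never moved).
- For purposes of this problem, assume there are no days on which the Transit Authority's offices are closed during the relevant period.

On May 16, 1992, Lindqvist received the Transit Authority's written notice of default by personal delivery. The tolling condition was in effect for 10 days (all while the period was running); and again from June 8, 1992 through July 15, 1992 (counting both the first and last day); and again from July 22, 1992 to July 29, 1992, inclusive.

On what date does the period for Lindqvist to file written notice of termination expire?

October 5, 1992

84 days after May 16, 1992 is August 8, 1992.
Service was not by mail, so no mail extension applies.
Tolling adds 10 days: August 8, 1992 + 10 days = August 18, 1992.
From June 8, 1992 through July 15, 1992 inclusive is 38 days; tolling adds 38 days: August 18, 1992 + 38 days = September 25, 1992.
From July 22, 1992 through July 29, 1992 inclusive is 8 days; tolling adds 8 days: September 25, 1992 + 8 days = October 3, 1992.
October 3, 1992 is Saturday; October 4, 1992 is Sunday. The next qualifying day is October 5, 1992.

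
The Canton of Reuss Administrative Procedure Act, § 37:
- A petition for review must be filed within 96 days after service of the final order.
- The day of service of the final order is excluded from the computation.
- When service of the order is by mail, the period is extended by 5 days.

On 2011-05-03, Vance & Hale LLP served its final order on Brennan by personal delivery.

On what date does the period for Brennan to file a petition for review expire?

August 7, 2011

96 days after 2011-05-03 is August 7, 2011.
Service was not by mail, so no mail extension applies.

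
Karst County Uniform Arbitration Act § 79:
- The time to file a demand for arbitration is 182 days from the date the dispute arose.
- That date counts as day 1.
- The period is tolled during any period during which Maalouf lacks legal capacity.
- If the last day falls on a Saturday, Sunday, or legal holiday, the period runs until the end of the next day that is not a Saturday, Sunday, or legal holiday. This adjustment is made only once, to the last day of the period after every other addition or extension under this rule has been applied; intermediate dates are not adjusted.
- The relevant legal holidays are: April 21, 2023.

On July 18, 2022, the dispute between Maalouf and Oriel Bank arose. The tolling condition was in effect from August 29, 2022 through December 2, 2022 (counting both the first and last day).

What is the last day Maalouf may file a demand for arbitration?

Counting July 18, 2022 as day 1, day 182 is January 15, 2023.
From August 29, 2022 through December 2, 2022 inclusive is 96 days; tolling adds 96 days: January 15, 2023 + 96 days = April 21, 2023.
April 21, 2023 is a listed holiday; April 22, 2023 is Saturday; April 23, 2023 is Sunday. The next qualifying day is April 24, 2023.

April 24, 2023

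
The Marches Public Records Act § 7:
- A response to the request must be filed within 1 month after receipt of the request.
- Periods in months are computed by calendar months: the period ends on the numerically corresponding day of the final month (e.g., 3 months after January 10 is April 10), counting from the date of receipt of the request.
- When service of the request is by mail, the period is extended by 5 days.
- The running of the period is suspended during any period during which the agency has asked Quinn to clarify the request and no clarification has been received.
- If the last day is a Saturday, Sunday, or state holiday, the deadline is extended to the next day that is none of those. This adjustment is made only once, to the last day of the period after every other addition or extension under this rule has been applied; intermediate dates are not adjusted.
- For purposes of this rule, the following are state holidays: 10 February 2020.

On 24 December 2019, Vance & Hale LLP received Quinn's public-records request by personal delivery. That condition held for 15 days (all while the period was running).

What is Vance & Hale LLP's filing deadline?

February 11, 2020

1 month after 24 December 2019 is January 24, 2020.
Service was not by mail, so no mail extension applies.
Tolling adds 15 days: January 24, 2020 + 15 days = February 8, 2020.
February 8, 2020 is Saturday; February 9, 2020 is Sunday; February 10, 2020 is a listed holiday. The next qualifying day is February 11, 2020.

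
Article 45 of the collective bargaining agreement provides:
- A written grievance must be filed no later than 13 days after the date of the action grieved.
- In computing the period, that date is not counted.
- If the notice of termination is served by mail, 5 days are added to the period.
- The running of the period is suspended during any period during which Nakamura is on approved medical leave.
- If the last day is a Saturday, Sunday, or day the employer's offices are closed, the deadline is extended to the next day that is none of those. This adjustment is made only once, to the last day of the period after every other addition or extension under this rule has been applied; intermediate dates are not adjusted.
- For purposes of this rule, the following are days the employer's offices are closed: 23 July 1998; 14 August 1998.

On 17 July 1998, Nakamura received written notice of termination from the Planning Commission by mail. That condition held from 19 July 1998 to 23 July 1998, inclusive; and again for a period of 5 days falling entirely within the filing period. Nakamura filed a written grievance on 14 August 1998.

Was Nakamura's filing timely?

Yes

13 days after 17 July 1998 is July 30, 1998.
Service was by mail, adding 5 days: July 30, 1998 + 5 days = August 4, 1998.
From July 19, 1998 through July 23, 1998 inclusive is 5 days; tolling adds 5 days: August 4, 1998 + 5 days = August 9, 1998.
Tolling adds 5 days: August 9, 1998 + 5 days = August 14, 1998.
August 14, 1998 is a listed holiday; August 15, 1998 is Saturday; August 16, 1998 is Sunday. The next qualifying day is August 17, 1998.
The deadline is August 17, 1998; the filing on August 14, 1998 is on or before that date.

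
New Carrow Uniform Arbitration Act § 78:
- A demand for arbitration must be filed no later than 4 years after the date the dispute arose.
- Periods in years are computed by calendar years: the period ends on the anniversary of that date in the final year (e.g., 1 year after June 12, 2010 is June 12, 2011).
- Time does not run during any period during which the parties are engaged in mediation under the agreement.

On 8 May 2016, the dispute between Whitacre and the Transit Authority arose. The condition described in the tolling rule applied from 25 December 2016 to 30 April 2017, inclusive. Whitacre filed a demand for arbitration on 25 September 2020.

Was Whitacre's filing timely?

4 years after 8 May 2016 is May 8, 2020.
From December 25, 2016 through April 30, 2017 inclusive is 127 days; tolling adds 127 days: May 8, 2020 + 127 days = September 12, 2020.
The deadline is September 12, 2020; the filing on September 25, 2020 is after that date.

No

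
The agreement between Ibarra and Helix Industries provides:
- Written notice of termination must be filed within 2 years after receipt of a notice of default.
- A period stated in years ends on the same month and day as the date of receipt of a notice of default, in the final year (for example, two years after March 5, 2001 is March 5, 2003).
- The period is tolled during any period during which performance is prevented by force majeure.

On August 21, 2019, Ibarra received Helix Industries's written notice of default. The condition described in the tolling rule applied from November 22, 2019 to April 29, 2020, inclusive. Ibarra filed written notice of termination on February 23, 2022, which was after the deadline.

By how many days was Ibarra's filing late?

2 years after August 21, 2019 is August 21, 2021.
From November 22, 2019 through April 29, 2020 inclusive is 160 days; tolling adds 160 days: August 21, 2021 + 160 days = January 28, 2022.
The deadline is January 28, 2022; from January 28, 2022 to February 23, 2022 is 26 days.

26 days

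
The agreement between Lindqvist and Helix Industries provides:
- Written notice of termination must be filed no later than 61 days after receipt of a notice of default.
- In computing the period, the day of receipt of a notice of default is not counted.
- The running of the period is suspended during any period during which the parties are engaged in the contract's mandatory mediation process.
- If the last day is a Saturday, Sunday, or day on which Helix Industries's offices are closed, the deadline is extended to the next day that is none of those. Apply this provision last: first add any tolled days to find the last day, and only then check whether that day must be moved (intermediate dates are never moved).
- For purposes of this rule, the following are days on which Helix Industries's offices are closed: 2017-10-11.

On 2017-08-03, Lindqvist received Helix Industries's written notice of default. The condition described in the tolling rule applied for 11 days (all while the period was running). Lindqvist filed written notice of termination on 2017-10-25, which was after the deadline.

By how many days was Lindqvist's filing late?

9 days

61 days after 2017-08-03 is October 3, 2017.
Tolling adds 11 days: October 3, 2017 + 11 days = October 14, 2017.
October 14, 2017 is Saturday; October 15, 2017 is Sunday. The next qualifying day is October 16, 2017.
The deadline is October 16, 2017; from October 16, 2017 to October 25, 2017 is 9 days.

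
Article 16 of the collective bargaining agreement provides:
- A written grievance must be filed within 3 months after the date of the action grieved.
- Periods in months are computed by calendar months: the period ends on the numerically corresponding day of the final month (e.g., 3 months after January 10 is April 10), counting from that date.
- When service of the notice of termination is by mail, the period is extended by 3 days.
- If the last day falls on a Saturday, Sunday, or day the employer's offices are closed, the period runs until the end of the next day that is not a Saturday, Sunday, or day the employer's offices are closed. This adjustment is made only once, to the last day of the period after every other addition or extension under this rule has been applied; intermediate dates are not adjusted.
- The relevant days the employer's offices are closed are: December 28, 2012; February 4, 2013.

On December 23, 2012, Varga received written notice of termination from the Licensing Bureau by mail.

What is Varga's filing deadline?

3 months after December 23, 2012 is March 23, 2013.
Service was by mail, adding 3 days: March 23, 2013 + 3 days = March 26, 2013.
March 26, 2013 is a Tuesday and not a day the employer's offices are closed, so no extension applies.

March 26, 2013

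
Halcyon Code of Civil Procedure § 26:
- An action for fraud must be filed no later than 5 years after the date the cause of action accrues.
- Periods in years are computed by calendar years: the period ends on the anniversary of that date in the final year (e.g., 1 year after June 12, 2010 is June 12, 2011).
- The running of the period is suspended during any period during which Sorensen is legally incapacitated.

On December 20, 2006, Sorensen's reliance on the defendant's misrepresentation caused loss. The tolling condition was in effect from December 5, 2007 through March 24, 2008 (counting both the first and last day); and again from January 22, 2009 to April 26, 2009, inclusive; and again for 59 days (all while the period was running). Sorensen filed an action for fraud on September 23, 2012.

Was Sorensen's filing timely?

5 years after December 20, 2006 is December 20, 2011.
From December 5, 2007 through March 24, 2008 inclusive is 111 days; tolling adds 111 days: December 20, 2011 + 111 days = April 9, 2012.
From January 22, 2009 through April 26, 2009 inclusive is 95 days; tolling adds 95 days: April 9, 2012 + 95 days = July 13, 2012.
Tolling adds 59 days: July 13, 2012 + 59 days = September 10, 2012.
The deadline is September 10, 2012; the filing on September 23, 2012 is after that date.

No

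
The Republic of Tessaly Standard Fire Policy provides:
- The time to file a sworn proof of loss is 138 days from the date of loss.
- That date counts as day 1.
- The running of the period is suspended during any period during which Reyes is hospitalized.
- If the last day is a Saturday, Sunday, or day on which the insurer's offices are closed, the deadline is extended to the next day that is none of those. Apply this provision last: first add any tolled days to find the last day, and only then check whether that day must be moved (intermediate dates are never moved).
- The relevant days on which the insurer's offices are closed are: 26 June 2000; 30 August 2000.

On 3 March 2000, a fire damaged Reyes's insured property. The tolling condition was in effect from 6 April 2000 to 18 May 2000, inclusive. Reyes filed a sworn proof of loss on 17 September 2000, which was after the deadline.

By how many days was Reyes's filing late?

17 days

Counting 3 March 2000 as day 1, day 138 is July 18, 2000.
From April 6, 2000 through May 18, 2000 inclusive is 43 days; tolling adds 43 days: July 18, 2000 + 43 days = August 30, 2000.
August 30, 2000 is a listed holiday. The next qualifying day is August 31, 2000.
The deadline is August 31, 2000; from August 31, 2000 to September 17, 2000 is 17 days.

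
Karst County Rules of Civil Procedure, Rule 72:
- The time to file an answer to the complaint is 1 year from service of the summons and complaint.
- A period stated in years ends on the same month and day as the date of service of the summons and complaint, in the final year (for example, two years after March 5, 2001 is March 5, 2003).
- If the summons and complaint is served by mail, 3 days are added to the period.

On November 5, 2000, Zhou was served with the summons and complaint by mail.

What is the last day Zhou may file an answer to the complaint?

1 year after November 5, 2000 is November 5, 2001.
Service was by mail, adding 3 days: November 5, 2001 + 3 days = November 8, 2001.

November 8, 2001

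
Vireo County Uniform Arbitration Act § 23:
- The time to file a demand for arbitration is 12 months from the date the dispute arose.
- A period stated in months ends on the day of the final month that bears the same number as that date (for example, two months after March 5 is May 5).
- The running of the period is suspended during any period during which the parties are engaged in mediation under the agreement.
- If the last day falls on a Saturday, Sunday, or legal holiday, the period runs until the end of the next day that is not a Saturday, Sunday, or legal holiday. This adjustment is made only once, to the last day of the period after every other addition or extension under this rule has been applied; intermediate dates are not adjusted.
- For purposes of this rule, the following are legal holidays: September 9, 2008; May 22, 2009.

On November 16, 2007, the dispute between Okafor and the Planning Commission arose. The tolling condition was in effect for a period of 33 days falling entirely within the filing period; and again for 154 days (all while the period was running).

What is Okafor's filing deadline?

12 months after November 16, 2007 is November 16, 2008.
Tolling adds 33 days: November 16, 2008 + 33 days = December 19, 2008.
Tolling adds 154 days: December 19, 2008 + 154 days = May 22, 2009.
May 22, 2009 is a listed holiday; May 23, 2009 is Saturday; May 24, 2009 is Sunday. The next qualifying day is May 25, 2009.

May 25, 2009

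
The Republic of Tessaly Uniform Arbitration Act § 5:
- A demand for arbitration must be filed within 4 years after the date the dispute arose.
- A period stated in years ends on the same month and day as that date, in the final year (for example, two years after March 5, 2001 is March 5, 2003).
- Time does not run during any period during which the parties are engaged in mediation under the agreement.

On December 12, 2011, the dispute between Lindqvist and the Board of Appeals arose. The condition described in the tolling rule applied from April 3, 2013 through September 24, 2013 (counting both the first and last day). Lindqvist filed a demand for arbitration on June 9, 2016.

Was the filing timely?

4 years after December 12, 2011 is December 12, 2015.
From April 3, 2013 through September 24, 2013 inclusive is 175 days; tolling adds 175 days: December 12, 2015 + 175 days = June 4, 2016.
The deadline is June 4, 2016; the filing on June 9, 2016 is after that date.

No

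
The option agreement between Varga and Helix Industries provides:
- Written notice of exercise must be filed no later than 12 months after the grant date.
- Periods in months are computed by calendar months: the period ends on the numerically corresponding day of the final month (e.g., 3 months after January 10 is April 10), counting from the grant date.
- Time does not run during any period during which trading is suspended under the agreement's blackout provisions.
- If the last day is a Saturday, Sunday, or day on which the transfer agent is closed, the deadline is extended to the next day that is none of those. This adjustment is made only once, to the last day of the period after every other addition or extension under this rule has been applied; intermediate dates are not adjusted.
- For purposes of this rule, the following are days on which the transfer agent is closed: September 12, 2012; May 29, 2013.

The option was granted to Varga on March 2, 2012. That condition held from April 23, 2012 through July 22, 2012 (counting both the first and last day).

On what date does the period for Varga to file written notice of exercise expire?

June 3, 2013

12 months after March 2, 2012 is March 2, 2013.
From April 23, 2012 through July 22, 2012 inclusive is 91 days; tolling adds 91 days: March 2, 2013 + 91 days = June 1, 2013.
June 1, 2013 is Saturday; June 2, 2013 is Sunday. The next qualifying day is June 3, 2013.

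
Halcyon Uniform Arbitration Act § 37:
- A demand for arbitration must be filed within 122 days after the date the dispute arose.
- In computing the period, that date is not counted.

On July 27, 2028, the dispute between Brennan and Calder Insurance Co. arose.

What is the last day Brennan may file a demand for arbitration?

November 26, 2028

122 days after July 27, 2028 is November 26, 2028.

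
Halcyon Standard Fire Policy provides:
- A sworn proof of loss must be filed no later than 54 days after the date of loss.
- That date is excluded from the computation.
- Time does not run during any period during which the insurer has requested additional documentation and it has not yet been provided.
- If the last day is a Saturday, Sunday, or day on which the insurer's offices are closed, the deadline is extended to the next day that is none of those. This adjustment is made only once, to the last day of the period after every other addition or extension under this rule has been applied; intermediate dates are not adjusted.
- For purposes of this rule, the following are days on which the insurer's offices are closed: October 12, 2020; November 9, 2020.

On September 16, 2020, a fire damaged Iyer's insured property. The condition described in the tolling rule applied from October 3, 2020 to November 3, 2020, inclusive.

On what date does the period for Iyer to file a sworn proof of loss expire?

December 11, 2020

54 days after September 16, 2020 is November 9, 2020.
From October 3, 2020 through November 3, 2020 inclusive is 32 days; tolling adds 32 days: November 9, 2020 + 32 days = December 11, 2020.
December 11, 2020 is a Friday and not a day on which the insurer's offices are closed, so no extension applies.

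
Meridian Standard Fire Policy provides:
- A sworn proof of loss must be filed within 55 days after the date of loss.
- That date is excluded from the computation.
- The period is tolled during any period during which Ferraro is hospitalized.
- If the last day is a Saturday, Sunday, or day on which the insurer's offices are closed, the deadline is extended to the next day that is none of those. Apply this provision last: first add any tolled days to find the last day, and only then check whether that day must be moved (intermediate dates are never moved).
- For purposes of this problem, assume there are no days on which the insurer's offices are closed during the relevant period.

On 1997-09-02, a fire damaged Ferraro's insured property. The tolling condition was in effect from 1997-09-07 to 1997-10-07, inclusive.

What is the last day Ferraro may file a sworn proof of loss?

55 days after 1997-09-02 is October 27, 1997.
From September 7, 1997 through October 7, 1997 inclusive is 31 days; tolling adds 31 days: October 27, 1997 + 31 days = November 27, 1997.
November 27, 1997 is a Thursday and not a day on which the insurer's offices are closed, so no extension applies.

November 27, 1997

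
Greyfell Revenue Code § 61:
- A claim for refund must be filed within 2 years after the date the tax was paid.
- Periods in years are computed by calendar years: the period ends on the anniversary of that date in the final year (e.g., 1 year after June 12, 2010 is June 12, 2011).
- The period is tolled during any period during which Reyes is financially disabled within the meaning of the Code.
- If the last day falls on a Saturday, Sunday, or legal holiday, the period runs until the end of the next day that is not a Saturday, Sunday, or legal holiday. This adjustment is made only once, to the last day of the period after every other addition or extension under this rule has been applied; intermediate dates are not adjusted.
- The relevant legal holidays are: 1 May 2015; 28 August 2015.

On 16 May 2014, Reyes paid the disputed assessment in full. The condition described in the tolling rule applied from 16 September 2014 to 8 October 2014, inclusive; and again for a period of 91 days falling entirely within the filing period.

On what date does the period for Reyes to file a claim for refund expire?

September 7, 2016

2 years after 16 May 2014 is May 16, 2016.
From September 16, 2014 through October 8, 2014 inclusive is 23 days; tolling adds 23 days: May 16, 2016 + 23 days = June 8, 2016.
Tolling adds 91 days: June 8, 2016 + 91 days = September 7, 2016.
September 7, 2016 is a Wednesday and not a legal holiday, so no extension applies.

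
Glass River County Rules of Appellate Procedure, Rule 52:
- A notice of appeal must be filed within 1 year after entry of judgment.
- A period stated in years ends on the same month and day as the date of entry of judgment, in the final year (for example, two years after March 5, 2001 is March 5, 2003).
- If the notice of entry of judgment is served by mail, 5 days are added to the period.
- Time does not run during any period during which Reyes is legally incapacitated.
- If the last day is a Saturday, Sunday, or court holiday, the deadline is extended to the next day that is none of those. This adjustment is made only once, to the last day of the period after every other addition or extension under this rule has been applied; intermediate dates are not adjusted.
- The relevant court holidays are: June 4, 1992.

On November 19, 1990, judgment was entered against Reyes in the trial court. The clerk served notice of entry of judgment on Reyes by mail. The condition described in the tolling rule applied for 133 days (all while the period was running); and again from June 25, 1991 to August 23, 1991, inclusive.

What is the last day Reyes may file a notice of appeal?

1 year after November 19, 1990 is November 19, 1991.
Service was by mail, adding 5 days: November 19, 1991 + 5 days = November 24, 1991.
Tolling adds 133 days: November 24, 1991 + 133 days = April 5, 1992.
From June 25, 1991 through August 23, 1991 inclusive is 60 days; tolling adds 60 days: April 5, 1992 + 60 days = June 4, 1992.
June 4, 1992 is a listed holiday. The next qualifying day is June 5, 1992.

June 5, 1992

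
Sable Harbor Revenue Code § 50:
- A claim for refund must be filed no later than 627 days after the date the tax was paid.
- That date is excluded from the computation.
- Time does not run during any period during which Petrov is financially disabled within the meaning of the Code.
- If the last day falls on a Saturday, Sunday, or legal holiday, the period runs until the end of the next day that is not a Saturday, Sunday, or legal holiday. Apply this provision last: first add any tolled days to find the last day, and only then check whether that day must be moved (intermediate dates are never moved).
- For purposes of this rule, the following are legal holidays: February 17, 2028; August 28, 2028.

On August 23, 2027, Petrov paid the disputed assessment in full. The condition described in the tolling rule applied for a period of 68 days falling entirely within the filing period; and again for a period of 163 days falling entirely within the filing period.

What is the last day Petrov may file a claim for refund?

627 days after August 23, 2027 is May 11, 2029.
Tolling adds 68 days: May 11, 2029 + 68 days = July 18, 2029.
Tolling adds 163 days: July 18, 2029 + 163 days = December 28, 2029.
December 28, 2029 is a Friday and not a legal holiday, so no extension applies.

December 28, 2029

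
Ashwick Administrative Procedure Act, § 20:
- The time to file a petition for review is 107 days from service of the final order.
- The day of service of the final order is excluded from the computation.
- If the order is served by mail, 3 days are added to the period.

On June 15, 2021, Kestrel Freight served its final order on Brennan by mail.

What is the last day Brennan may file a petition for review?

107 days after June 15, 2021 is September 30, 2021.
Service was by mail, adding 3 days: September 30, 2021 + 3 days = October 3, 2021.

October 3, 2021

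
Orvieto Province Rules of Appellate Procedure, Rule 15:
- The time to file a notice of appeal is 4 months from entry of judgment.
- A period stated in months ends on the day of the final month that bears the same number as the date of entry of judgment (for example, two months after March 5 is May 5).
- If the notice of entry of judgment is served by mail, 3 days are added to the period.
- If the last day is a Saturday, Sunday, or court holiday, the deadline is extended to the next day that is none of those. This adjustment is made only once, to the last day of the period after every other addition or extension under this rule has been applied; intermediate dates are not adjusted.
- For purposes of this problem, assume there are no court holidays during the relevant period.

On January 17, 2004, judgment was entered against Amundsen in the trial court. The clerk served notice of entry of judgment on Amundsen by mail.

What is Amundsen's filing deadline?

May 20, 2004

4 months after January 17, 2004 is May 17, 2004.
Service was by mail, adding 3 days: May 17, 2004 + 3 days = May 20, 2004.
May 20, 2004 is a Thursday and not a court holiday, so no extension applies.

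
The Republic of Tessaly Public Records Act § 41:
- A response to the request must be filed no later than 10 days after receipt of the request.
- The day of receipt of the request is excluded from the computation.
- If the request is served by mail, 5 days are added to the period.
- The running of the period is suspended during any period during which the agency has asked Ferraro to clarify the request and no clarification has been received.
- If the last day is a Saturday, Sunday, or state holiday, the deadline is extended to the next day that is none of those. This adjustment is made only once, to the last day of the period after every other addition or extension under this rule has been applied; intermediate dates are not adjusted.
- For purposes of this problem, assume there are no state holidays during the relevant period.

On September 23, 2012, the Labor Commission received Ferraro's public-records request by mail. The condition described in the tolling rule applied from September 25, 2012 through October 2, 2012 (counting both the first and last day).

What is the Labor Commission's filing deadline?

October 16, 2012

10 days after September 23, 2012 is October 3, 2012.
Service was by mail, adding 5 days: October 3, 2012 + 5 days = October 8, 2012.
From September 25, 2012 through October 2, 2012 inclusive is 8 days; tolling adds 8 days: October 8, 2012 + 8 days = October 16, 2012.
October 16, 2012 is a Tuesday and not a state holiday, so no extension applies.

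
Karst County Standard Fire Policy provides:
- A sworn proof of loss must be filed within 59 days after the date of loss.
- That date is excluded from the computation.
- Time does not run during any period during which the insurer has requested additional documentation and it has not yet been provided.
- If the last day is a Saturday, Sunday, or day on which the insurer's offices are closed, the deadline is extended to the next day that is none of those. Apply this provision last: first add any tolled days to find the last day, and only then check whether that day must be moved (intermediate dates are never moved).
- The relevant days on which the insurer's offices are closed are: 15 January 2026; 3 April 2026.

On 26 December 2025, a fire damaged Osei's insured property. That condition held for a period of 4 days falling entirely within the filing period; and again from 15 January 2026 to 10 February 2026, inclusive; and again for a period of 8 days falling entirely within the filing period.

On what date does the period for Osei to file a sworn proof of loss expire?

April 6, 2026

59 days after 26 December 2025 is February 23, 2026.
Tolling adds 4 days: February 23, 2026 + 4 days = February 27, 2026.
From January 15, 2026 through February 10, 2026 inclusive is 27 days; tolling adds 27 days: February 27, 2026 + 27 days = March 26, 2026.
Tolling adds 8 days: March 26, 2026 + 8 days = April 3, 2026.
April 3, 2026 is a listed holiday; April 4, 2026 is Saturday; April 5, 2026 is Sunday. The next qualifying day is April 6, 2026.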